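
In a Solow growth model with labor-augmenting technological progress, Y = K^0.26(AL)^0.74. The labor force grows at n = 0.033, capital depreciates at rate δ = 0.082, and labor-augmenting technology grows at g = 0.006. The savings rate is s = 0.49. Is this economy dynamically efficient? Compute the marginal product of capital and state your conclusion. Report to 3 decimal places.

dynamically inefficient; MPK ≈ 0.064

Capital per effective worker breaks even when investment replaces (n + g + δ)·k; here n + g + δ = 0.121.
Steady-state k*: s·k^0.26 = 0.121·k gives k* = (0.49/0.121)^(1/0.74) ≈ 6.6195.
MPK = 0.26·6.6195^(-0.74) ≈ 0.0642.
MPK < n+g+δ = 0.121, so the economy is dynamically inefficient (over-saving).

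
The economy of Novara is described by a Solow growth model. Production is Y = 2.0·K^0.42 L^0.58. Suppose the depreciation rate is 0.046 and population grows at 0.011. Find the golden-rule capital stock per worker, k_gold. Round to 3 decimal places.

Break-even investment rate: n + δ = 0.011 + 0.046 = 0.057.
At the golden rule the marginal product of capital equals n+δ: 0.42·2.0·k^(0.42−1) = 0.057. Solving, k_gold = (0.42·2.0/0.057)^(1/0.58) ≈ 103.3928.

k_gold ≈ 103.393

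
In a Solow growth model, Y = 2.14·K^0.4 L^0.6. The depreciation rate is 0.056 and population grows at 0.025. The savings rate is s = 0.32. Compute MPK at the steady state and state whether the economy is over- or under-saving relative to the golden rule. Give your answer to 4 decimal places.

under-saving; MPK ≈ 0.1013

The effective depreciation rate is n + δ = 0.025 + 0.056 = 0.081.
Steady-state k*: s·A·k^0.4 = 0.081·k gives k* = (0.32·2.14/0.081)^(1/0.6) ≈ 35.0858.
MPK = 0.4·2.14·35.0858^(-0.6) ≈ 0.1013.
MPK > n+δ = 0.081, so the economy is dynamically efficient (under-saving).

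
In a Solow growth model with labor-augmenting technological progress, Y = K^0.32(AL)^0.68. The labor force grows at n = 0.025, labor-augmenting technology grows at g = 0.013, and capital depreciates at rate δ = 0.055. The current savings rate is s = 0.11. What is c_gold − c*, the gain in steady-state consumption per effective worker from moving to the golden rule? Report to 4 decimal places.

The effective depreciation rate is n + g + δ = 0.025 + 0.013 + 0.055 = 0.093.
Current steady state (s = 0.11): k* = (0.11/0.093)^(1/0.68) ≈ 1.2800, y* = 1.2800^0.32 ≈ 1.0822, c* = (1−0.11)·1.0822 ≈ 0.9632.
Maximizing c = f(k) − (n+g+δ)·k gives f'(k) = n+g+δ, i.e. 0.32·k^(0.32−1) = 0.093, so k_gold = (0.32/0.093)^(1/0.68) ≈ 6.1548.
y_gold = 6.1548^0.32 ≈ 1.7887, c_gold = y_gold − 0.093·k_gold ≈ 1.2163.
Gain: Δc = 1.2163 − 0.9632 ≈ 0.2532.

Δc ≈ 0.2532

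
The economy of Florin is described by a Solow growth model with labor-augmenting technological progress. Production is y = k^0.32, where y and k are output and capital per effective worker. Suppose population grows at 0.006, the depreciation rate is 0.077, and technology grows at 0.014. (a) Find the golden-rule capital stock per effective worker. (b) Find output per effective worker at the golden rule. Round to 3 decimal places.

n + g + δ = 0.006 + 0.014 + 0.077 = 0.097.
Golden rule sets MPK = n+g+δ: 0.32·k^(0.32−1) = 0.097, so k_gold = (0.32/0.097)^(1/0.68) ≈ 5.7852.
y_gold = 5.7852^0.32 ≈ 1.7536.

(a) k_gold ≈ 5.785; (b) y_gold ≈ 1.754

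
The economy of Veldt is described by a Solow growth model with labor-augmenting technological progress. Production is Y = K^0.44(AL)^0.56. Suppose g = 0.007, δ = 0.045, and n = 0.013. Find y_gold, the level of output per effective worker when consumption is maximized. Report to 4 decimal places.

Break-even investment rate: n + g + δ = 0.013 + 0.007 + 0.045 = 0.065.
Maximizing c = f(k) − (n+g+δ)·k gives f'(k) = n+g+δ, i.e. 0.44·k^(0.44−1) = 0.065, so k_gold = (0.44/0.065)^(1/0.56) ≈ 30.4163.
Output: y_gold = k_gold^0.44 = 30.4163^0.44 ≈ 4.4933.

y_gold ≈ 4.4933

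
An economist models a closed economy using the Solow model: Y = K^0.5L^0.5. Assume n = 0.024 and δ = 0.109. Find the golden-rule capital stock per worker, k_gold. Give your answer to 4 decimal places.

Capital per worker breaks even when investment replaces (n + δ)·k; here n + δ = 0.133.
At the golden rule the marginal product of capital equals n+δ: 0.5·k^(0.5−1) = 0.133. Solving, k_gold = (0.5/0.133)^(1/0.5) ≈ 14.1331.

k_gold ≈ 14.1331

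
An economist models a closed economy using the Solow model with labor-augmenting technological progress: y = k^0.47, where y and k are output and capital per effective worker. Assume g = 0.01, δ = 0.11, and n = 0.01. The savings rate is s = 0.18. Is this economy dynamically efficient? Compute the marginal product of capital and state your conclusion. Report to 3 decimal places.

dynamically efficient; MPK ≈ 0.339

Break-even investment rate: n + g + δ = 0.01 + 0.01 + 0.11 = 0.13.
Steady-state k*: s·k^0.47 = 0.13·k gives k* = (0.18/0.13)^(1/0.53) ≈ 1.8478.
MPK = 0.47·1.8478^(-0.53) ≈ 0.3394.
MPK > n+g+δ = 0.13, so the economy is dynamically efficient (under-saving).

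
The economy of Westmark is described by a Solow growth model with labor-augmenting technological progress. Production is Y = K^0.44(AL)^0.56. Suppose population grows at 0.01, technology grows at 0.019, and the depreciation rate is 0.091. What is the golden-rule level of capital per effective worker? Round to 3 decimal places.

k_gold ≈ 10.177

Break-even investment rate: n + g + δ = 0.01 + 0.019 + 0.091 = 0.12.
Golden rule sets MPK = n+g+δ: 0.44·k^(0.44−1) = 0.12, so k_gold = (0.44/0.12)^(1/0.56) ≈ 10.1772.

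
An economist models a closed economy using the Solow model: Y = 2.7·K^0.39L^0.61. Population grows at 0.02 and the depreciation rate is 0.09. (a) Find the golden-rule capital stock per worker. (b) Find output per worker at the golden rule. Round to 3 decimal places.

(a) k_gold ≈ 40.575; (b) y_gold ≈ 11.444

Break-even investment rate: n + δ = 0.02 + 0.09 = 0.11.
Setting f'(k) = n+δ gives 0.39·2.7·k^(0.39−1) = 0.11, hence k_gold = (0.39·2.7/0.11)^(1/0.61) ≈ 40.5747.
y_gold = 2.7·40.5747^0.39 ≈ 11.4441.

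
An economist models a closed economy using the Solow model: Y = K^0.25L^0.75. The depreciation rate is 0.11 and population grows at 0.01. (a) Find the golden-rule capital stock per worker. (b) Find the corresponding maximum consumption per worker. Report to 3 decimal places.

Break-even investment rate: n + δ = 0.01 + 0.11 = 0.12.
Golden rule sets MPK = n+δ: 0.25·k^(0.25−1) = 0.12, so k_gold = (0.25/0.12)^(1/0.75) ≈ 2.6608.
y_gold = 2.6608^0.25 ≈ 1.2772; c_gold = y_gold − 0.12·k_gold ≈ 0.9579.

(a) k_gold ≈ 2.661; (b) c_gold ≈ 0.958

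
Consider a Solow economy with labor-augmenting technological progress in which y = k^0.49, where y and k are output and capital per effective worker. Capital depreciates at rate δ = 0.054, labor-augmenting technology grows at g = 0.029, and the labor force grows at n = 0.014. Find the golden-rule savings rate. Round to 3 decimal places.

Capital per effective worker breaks even when investment replaces (n + g + δ)·k; here n + g + δ = 0.097.
At the golden rule MPK = n+g+δ, and in any Cobb-Douglas steady state s = (n+g+δ)·k/y = MPK·k/y = capital's share 0.49.

s_gold = 0.490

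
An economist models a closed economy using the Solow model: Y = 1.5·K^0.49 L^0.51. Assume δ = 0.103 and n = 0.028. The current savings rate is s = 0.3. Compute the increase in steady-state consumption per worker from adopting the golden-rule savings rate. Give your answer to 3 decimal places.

Δc ≈ 0.575

Break-even investment rate: n + δ = 0.028 + 0.103 = 0.131.
Current steady state (s = 0.3): k* = (0.3·1.5/0.131)^(1/0.51) ≈ 11.2426, y* = 1.5·11.2426^0.49 ≈ 4.9093, c* = (1−0.3)·4.9093 ≈ 3.4365.
At the golden rule the marginal product of capital equals n+δ: 0.49·1.5·k^(0.49−1) = 0.131. Solving, k_gold = (0.49·1.5/0.131)^(1/0.51) ≈ 29.4211.
y_gold = 1.5·29.4211^0.49 ≈ 7.8656, c_gold = y_gold − 0.131·k_gold ≈ 4.0115.
Gain: Δc = 4.0115 − 3.4365 ≈ 0.5750.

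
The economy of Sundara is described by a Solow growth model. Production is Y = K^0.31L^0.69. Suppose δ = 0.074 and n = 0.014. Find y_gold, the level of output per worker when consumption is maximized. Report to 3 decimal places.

y_gold ≈ 1.761

The effective depreciation rate is n + δ = 0.014 + 0.074 = 0.088.
Setting f'(k) = n+δ gives 0.31·k^(0.31−1) = 0.088, hence k_gold = (0.31/0.088)^(1/0.69) ≈ 6.2027.
Output: y_gold = k_gold^0.31 = 6.2027^0.31 ≈ 1.7608.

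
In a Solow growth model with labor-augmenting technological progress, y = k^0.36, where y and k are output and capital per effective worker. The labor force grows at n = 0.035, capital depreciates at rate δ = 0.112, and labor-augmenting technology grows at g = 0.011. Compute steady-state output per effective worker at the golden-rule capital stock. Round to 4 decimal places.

Break-even investment rate: n + g + δ = 0.035 + 0.011 + 0.112 = 0.158.
Setting f'(k) = n+g+δ gives 0.36·k^(0.36−1) = 0.158, hence k_gold = (0.36/0.158)^(1/0.64) ≈ 3.6209.
Output: y_gold = k_gold^0.36 = 3.6209^0.36 ≈ 1.5892.

y_gold ≈ 1.5892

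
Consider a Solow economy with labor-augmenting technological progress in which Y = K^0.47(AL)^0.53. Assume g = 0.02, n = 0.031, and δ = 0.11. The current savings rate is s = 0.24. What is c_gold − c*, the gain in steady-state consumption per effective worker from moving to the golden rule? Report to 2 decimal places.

Capital per effective worker breaks even when investment replaces (n + g + δ)·k; here n + g + δ = 0.161.
Current steady state (s = 0.24): k* = (0.24/0.161)^(1/0.53) ≈ 2.1239, y* = 2.1239^0.47 ≈ 1.4248, c* = (1−0.24)·1.4248 ≈ 1.0829.
At the golden rule the marginal product of capital equals n+g+δ: 0.47·k^(0.47−1) = 0.161. Solving, k_gold = (0.47/0.161)^(1/0.53) ≈ 7.5487.
y_gold = 7.5487^0.47 ≈ 2.5858, c_gold = y_gold − 0.161·k_gold ≈ 1.3705.
Gain: Δc = 1.3705 − 1.0829 ≈ 0.2876.

Δc ≈ 0.29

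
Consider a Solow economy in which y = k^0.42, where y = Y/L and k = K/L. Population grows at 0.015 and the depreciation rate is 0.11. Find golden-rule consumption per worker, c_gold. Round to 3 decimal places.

n + δ = 0.015 + 0.11 = 0.125.
At the golden rule the marginal product of capital equals n+δ: 0.42·k^(0.42−1) = 0.125. Solving, k_gold = (0.42/0.125)^(1/0.58) ≈ 8.0813.
y_gold = 8.0813^0.42 ≈ 2.4052.
c_gold = y_gold − (n+δ)·k_gold = 2.4052 − 0.125·8.0813 ≈ 1.3950.

c_gold ≈ 1.395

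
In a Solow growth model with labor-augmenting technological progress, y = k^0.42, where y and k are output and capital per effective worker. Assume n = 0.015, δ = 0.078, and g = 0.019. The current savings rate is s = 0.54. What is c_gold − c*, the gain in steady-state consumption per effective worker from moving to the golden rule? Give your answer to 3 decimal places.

Δc ≈ 0.073

Capital per effective worker breaks even when investment replaces (n + g + δ)·k; here n + g + δ = 0.112.
Current steady state (s = 0.54): k* = (0.54/0.112)^(1/0.58) ≈ 15.0622, y* = 15.0622^0.42 ≈ 3.1240, c* = (1−0.54)·3.1240 ≈ 1.4370.
At the golden rule the marginal product of capital equals n+g+δ: 0.42·k^(0.42−1) = 0.112. Solving, k_gold = (0.42/0.112)^(1/0.58) ≈ 9.7658.
y_gold = 9.7658^0.42 ≈ 2.6042, c_gold = y_gold − 0.112·k_gold ≈ 1.5104.
Gain: Δc = 1.5104 − 1.4370 ≈ 0.0734.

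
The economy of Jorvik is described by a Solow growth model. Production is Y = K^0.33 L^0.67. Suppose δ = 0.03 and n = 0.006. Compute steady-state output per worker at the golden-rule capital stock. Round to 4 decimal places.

y_gold ≈ 2.9780

n + δ = 0.006 + 0.03 = 0.036.
Golden rule sets MPK = n+δ: 0.33·k^(0.33−1) = 0.036, so k_gold = (0.33/0.036)^(1/0.67) ≈ 27.2984.
Output: y_gold = k_gold^0.33 = 27.2984^0.33 ≈ 2.9780.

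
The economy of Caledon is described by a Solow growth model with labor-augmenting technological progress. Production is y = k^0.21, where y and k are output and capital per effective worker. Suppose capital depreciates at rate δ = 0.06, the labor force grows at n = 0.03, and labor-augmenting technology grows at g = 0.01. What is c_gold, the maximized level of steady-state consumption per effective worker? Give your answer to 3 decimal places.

c_gold ≈ 0.962

The effective depreciation rate is n + g + δ = 0.03 + 0.01 + 0.06 = 0.1.
Setting f'(k) = n+g+δ gives 0.21·k^(0.21−1) = 0.1, hence k_gold = (0.21/0.1)^(1/0.79) ≈ 2.5578.
y_gold = 2.5578^0.21 ≈ 1.2180.
c_gold = y_gold − (n+g+δ)·k_gold = 1.2180 − 0.1·2.5578 ≈ 0.9622.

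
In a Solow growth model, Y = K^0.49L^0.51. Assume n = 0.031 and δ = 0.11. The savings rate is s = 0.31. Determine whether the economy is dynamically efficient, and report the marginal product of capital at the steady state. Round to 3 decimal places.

dynamically efficient; MPK ≈ 0.223

Capital per worker breaks even when investment replaces (n + δ)·k; here n + δ = 0.141.
Steady-state k*: s·k^0.49 = 0.141·k gives k* = (0.31/0.141)^(1/0.51) ≈ 4.6867.
MPK = 0.49·4.6867^(-0.51) ≈ 0.2229.
MPK > n+δ = 0.141, so the economy is dynamically efficient (under-saving).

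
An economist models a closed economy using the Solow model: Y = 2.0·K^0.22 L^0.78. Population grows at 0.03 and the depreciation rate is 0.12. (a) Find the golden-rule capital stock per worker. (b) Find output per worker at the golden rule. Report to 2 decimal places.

The effective depreciation rate is n + δ = 0.03 + 0.12 = 0.15.
At the golden rule the marginal product of capital equals n+δ: 0.22·2.0·k^(0.22−1) = 0.15. Solving, k_gold = (0.22·2.0/0.15)^(1/0.78) ≈ 3.9736.
y_gold = 2.0·3.9736^0.22 ≈ 2.7093.

(a) k_gold ≈ 3.97; (b) y_gold ≈ 2.71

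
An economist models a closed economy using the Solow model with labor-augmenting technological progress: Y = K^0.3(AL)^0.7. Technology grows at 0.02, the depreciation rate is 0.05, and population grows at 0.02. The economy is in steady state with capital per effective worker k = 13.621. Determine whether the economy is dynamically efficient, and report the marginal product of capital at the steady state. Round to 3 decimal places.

dynamically inefficient; MPK ≈ 0.048

The effective depreciation rate is n + g + δ = 0.02 + 0.02 + 0.05 = 0.09.
MPK = 0.3·k^(0.3−1) = 0.3·13.621^(-0.7) ≈ 0.0482.
MPK < 0.09, so the economy is dynamically inefficient (over-saving).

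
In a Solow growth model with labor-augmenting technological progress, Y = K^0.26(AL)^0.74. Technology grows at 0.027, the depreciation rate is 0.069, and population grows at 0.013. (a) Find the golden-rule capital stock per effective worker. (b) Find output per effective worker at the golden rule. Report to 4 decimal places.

(a) k_gold ≈ 3.2374; (b) y_gold ≈ 1.3572

n + g + δ = 0.013 + 0.027 + 0.069 = 0.109.
Maximizing c = f(k) − (n+g+δ)·k gives f'(k) = n+g+δ, i.e. 0.26·k^(0.26−1) = 0.109, so k_gold = (0.26/0.109)^(1/0.74) ≈ 3.2374.
y_gold = 3.2374^0.26 ≈ 1.3572.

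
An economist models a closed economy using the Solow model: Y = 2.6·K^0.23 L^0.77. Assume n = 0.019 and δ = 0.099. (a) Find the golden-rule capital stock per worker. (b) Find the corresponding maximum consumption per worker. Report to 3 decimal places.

Capital per worker breaks even when investment replaces (n + δ)·k; here n + δ = 0.118.
Golden rule sets MPK = n+δ: 0.23·2.6·k^(0.23−1) = 0.118, so k_gold = (0.23·2.6/0.118)^(1/0.77) ≈ 8.2290.
y_gold = 2.6·8.2290^0.23 ≈ 4.2219; c_gold = y_gold − 0.118·k_gold ≈ 3.2508.

(a) k_gold ≈ 8.229; (b) c_gold ≈ 3.251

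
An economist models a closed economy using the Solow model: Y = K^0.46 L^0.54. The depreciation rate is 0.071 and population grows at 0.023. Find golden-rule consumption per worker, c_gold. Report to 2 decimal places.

Break-even investment rate: n + δ = 0.023 + 0.071 = 0.094.
Maximizing c = f(k) − (n+δ)·k gives f'(k) = n+δ, i.e. 0.46·k^(0.46−1) = 0.094, so k_gold = (0.46/0.094)^(1/0.54) ≈ 18.9275.
y_gold = 18.9275^0.46 ≈ 3.8678.
c_gold = y_gold − (n+δ)·k_gold = 3.8678 − 0.094·18.9275 ≈ 2.0886.

c_gold ≈ 2.09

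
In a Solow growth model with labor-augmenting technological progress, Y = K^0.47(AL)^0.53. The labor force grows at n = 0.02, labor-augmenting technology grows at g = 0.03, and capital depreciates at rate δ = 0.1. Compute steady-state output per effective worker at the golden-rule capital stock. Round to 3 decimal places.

y_gold ≈ 2.753

Break-even investment rate: n + g + δ = 0.02 + 0.03 + 0.1 = 0.15.
Maximizing c = f(k) − (n+g+δ)·k gives f'(k) = n+g+δ, i.e. 0.47·k^(0.47−1) = 0.15, so k_gold = (0.47/0.15)^(1/0.53) ≈ 8.6270.
Output: y_gold = k_gold^0.47 = 8.6270^0.47 ≈ 2.7533.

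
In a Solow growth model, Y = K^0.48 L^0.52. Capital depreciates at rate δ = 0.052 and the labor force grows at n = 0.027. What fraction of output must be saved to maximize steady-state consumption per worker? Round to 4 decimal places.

s_gold = 0.4800

The effective depreciation rate is n + δ = 0.027 + 0.052 = 0.079.
At the golden rule MPK = n+δ, and in any Cobb-Douglas steady state s = (n+δ)·k/y = MPK·k/y = capital's share 0.48.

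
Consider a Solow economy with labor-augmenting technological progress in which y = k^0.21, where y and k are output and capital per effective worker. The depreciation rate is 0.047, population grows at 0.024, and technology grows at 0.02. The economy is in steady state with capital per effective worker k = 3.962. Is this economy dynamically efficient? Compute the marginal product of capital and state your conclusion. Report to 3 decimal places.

n + g + δ = 0.024 + 0.02 + 0.047 = 0.091.
MPK = 0.21·k^(0.21−1) = 0.21·3.962^(-0.79) ≈ 0.0708.
MPK < 0.091, so the economy is dynamically inefficient (over-saving).

dynamically inefficient; MPK ≈ 0.071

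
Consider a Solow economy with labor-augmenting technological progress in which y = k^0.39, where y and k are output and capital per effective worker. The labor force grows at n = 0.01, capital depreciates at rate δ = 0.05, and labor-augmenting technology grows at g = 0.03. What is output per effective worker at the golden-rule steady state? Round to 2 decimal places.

Break-even investment rate: n + g + δ = 0.01 + 0.03 + 0.05 = 0.09.
Setting f'(k) = n+g+δ gives 0.39·k^(0.39−1) = 0.09, hence k_gold = (0.39/0.09)^(1/0.61) ≈ 11.0655.
Output: y_gold = k_gold^0.39 = 11.0655^0.39 ≈ 2.5536.

y_gold ≈ 2.55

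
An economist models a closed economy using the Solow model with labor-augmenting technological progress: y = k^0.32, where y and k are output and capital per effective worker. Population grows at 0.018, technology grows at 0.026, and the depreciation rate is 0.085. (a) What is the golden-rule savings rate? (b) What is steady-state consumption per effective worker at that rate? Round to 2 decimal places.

(a) s_gold = 0.32; (b) c_gold ≈ 1.04

The effective depreciation rate is n + g + δ = 0.018 + 0.026 + 0.085 = 0.129.
For Cobb-Douglas, s_gold equals capital's share: s_gold = 0.32.
At the golden rule the marginal product of capital equals n+g+δ: 0.32·k^(0.32−1) = 0.129. Solving, k_gold = (0.32/0.129)^(1/0.68) ≈ 3.8040.
y_gold = 3.8040^0.32 ≈ 1.5335; c_gold = (1−0.32)·y_gold ≈ 1.0428.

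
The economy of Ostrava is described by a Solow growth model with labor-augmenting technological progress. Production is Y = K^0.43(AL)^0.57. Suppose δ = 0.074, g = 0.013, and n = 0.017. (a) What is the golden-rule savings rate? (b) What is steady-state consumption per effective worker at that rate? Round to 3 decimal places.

(a) s_gold = 0.430; (b) c_gold ≈ 1.663

The effective depreciation rate is n + g + δ = 0.017 + 0.013 + 0.074 = 0.104.
For Cobb-Douglas, s_gold equals capital's share: s_gold = 0.43.
At the golden rule the marginal product of capital equals n+g+δ: 0.43·k^(0.43−1) = 0.104. Solving, k_gold = (0.43/0.104)^(1/0.57) ≈ 12.0633.
y_gold = 12.0633^0.43 ≈ 2.9176; c_gold = (1−0.43)·y_gold ≈ 1.6630.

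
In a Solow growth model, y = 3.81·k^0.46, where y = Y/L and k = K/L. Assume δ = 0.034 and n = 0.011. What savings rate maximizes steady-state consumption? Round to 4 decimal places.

The effective depreciation rate is n + δ = 0.011 + 0.034 = 0.045.
At the golden rule MPK = n+δ, and in any Cobb-Douglas steady state s = (n+δ)·k/y = MPK·k/y = capital's share 0.46.

s_gold = 0.4600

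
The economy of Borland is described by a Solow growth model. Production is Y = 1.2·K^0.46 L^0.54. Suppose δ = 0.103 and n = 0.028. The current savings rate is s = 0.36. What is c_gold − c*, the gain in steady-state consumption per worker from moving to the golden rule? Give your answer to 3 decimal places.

n + δ = 0.028 + 0.103 = 0.131.
Current steady state (s = 0.36): k* = (0.36·1.2/0.131)^(1/0.54) ≈ 9.1128, y* = 1.2·9.1128^0.46 ≈ 3.3161, c* = (1−0.36)·3.3161 ≈ 2.1223.
Setting f'(k) = n+δ gives 0.46·1.2·k^(0.46−1) = 0.131, hence k_gold = (0.46·1.2/0.131)^(1/0.54) ≈ 14.3480.
y_gold = 1.2·14.3480^0.46 ≈ 4.0861, c_gold = y_gold − 0.131·k_gold ≈ 2.2065.
Gain: Δc = 2.2065 − 2.1223 ≈ 0.0842.

Δc ≈ 0.084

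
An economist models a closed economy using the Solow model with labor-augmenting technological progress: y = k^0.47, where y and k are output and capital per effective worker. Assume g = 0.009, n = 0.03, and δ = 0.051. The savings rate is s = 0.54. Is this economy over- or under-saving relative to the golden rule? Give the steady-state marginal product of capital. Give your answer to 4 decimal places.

over-saving; MPK ≈ 0.0783

The effective depreciation rate is n + g + δ = 0.03 + 0.009 + 0.051 = 0.09.
Steady-state k*: s·k^0.47 = 0.09·k gives k* = (0.54/0.09)^(1/0.53) ≈ 29.3907.
MPK = 0.47·29.3907^(-0.53) ≈ 0.0783.
MPK < n+g+δ = 0.09, so the economy is dynamically inefficient (over-saving).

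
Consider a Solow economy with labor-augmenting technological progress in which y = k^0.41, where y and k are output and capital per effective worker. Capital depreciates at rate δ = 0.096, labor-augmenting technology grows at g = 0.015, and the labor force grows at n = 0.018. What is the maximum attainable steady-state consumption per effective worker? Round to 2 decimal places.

n + g + δ = 0.018 + 0.015 + 0.096 = 0.129.
Golden rule sets MPK = n+g+δ: 0.41·k^(0.41−1) = 0.129, so k_gold = (0.41/0.129)^(1/0.59) ≈ 7.0987.
y_gold = 7.0987^0.41 ≈ 2.2335.
c_gold = y_gold − (n+g+δ)·k_gold = 2.2335 − 0.129·7.0987 ≈ 1.3178.

c_gold ≈ 1.32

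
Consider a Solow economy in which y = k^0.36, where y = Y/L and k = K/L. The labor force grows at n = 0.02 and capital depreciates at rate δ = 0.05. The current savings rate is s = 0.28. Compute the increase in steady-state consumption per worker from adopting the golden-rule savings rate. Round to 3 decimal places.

Δc ≈ 0.037

The effective depreciation rate is n + δ = 0.02 + 0.05 = 0.07.
Current steady state (s = 0.28): k* = (0.28/0.07)^(1/0.64) ≈ 8.7241, y* = 8.7241^0.36 ≈ 2.1810, c* = (1−0.28)·2.1810 ≈ 1.5703.
Maximizing c = f(k) − (n+δ)·k gives f'(k) = n+δ, i.e. 0.36·k^(0.36−1) = 0.07, so k_gold = (0.36/0.07)^(1/0.64) ≈ 12.9198.
y_gold = 12.9198^0.36 ≈ 2.5122, c_gold = y_gold − 0.07·k_gold ≈ 1.6078.
Gain: Δc = 1.6078 − 1.5703 ≈ 0.0375.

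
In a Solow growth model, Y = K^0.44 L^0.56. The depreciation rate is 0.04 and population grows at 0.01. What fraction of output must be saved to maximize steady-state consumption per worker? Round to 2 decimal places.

Capital per worker breaks even when investment replaces (n + δ)·k; here n + δ = 0.05.
At the golden rule MPK = n+δ, and in any Cobb-Douglas steady state s = (n+δ)·k/y = MPK·k/y = capital's share 0.44.

s_gold = 0.44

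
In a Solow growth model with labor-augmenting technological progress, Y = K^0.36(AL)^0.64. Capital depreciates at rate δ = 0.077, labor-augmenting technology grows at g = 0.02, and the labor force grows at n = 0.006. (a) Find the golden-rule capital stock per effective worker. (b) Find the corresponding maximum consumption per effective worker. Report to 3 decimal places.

(a) k_gold ≈ 7.066; (b) c_gold ≈ 1.294

Break-even investment rate: n + g + δ = 0.006 + 0.02 + 0.077 = 0.103.
Setting f'(k) = n+g+δ gives 0.36·k^(0.36−1) = 0.103, hence k_gold = (0.36/0.103)^(1/0.64) ≈ 7.0659.
y_gold = 7.0659^0.36 ≈ 2.0216; c_gold = y_gold − 0.103·k_gold ≈ 1.2938.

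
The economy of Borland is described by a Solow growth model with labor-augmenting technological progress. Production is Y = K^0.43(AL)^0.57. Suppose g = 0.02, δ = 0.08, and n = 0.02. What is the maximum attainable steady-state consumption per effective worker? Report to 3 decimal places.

c_gold ≈ 1.493

Break-even investment rate: n + g + δ = 0.02 + 0.02 + 0.08 = 0.12.
Setting f'(k) = n+g+δ gives 0.43·k^(0.43−1) = 0.12, hence k_gold = (0.43/0.12)^(1/0.57) ≈ 9.3850.
y_gold = 9.3850^0.43 ≈ 2.6191.
c_gold = y_gold − (n+g+δ)·k_gold = 2.6191 − 0.12·9.3850 ≈ 1.4929.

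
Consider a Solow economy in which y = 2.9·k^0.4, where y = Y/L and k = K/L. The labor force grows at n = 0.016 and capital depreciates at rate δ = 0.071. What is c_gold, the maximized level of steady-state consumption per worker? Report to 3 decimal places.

n + δ = 0.016 + 0.071 = 0.087.
Setting f'(k) = n+δ gives 0.4·2.9·k^(0.4−1) = 0.087, hence k_gold = (0.4·2.9/0.087)^(1/0.6) ≈ 74.9718.
y_gold = 2.9·74.9718^0.4 ≈ 16.3064.
c_gold = y_gold − (n+δ)·k_gold = 16.3064 − 0.087·74.9718 ≈ 9.7838.

c_gold ≈ 9.784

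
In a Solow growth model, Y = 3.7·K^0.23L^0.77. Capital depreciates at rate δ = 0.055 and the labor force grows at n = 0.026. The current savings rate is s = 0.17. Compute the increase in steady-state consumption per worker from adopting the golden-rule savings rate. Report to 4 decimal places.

The effective depreciation rate is n + δ = 0.026 + 0.055 = 0.081.
Current steady state (s = 0.17): k* = (0.17·3.7/0.081)^(1/0.77) ≈ 14.3238, y* = 3.7·14.3238^0.23 ≈ 6.8249, c* = (1−0.17)·6.8249 ≈ 5.6647.
At the golden rule the marginal product of capital equals n+δ: 0.23·3.7·k^(0.23−1) = 0.081. Solving, k_gold = (0.23·3.7/0.081)^(1/0.77) ≈ 21.2105.
y_gold = 3.7·21.2105^0.23 ≈ 7.4698, c_gold = y_gold − 0.081·k_gold ≈ 5.7517.
Gain: Δc = 5.7517 − 5.6647 ≈ 0.0871.

Δc ≈ 0.0871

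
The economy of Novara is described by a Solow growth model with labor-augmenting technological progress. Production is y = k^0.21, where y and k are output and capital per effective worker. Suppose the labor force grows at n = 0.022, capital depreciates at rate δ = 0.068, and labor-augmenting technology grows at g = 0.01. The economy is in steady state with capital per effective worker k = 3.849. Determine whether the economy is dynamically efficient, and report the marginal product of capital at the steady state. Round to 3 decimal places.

dynamically inefficient; MPK ≈ 0.072

n + g + δ = 0.022 + 0.01 + 0.068 = 0.1.
MPK = 0.21·k^(0.21−1) = 0.21·3.849^(-0.79) ≈ 0.0724.
MPK < 0.1, so the economy is dynamically inefficient (over-saving).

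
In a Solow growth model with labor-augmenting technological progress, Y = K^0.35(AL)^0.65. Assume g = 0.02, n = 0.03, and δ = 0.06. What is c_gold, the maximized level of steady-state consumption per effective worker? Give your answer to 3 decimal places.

n + g + δ = 0.03 + 0.02 + 0.06 = 0.11.
Golden rule sets MPK = n+g+δ: 0.35·k^(0.35−1) = 0.11, so k_gold = (0.35/0.11)^(1/0.65) ≈ 5.9340.
y_gold = 5.9340^0.35 ≈ 1.8650.
c_gold = y_gold − (n+g+δ)·k_gold = 1.8650 − 0.11·5.9340 ≈ 1.2122.

c_gold ≈ 1.212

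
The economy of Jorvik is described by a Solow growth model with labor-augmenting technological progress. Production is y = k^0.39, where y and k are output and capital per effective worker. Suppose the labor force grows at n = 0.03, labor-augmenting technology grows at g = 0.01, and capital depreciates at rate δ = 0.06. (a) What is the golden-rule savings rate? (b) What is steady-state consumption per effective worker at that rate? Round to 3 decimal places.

(a) s_gold = 0.390; (b) c_gold ≈ 1.456

Capital per effective worker breaks even when investment replaces (n + g + δ)·k; here n + g + δ = 0.1.
For Cobb-Douglas, s_gold equals capital's share: s_gold = 0.39.
Maximizing c = f(k) − (n+g+δ)·k gives f'(k) = n+g+δ, i.e. 0.39·k^(0.39−1) = 0.1, so k_gold = (0.39/0.1)^(1/0.61) ≈ 9.3102.
y_gold = 9.3102^0.39 ≈ 2.3872; c_gold = (1−0.39)·y_gold ≈ 1.4562.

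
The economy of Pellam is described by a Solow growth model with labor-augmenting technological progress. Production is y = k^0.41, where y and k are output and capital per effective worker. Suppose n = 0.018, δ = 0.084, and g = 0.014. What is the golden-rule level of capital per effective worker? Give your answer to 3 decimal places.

Capital per effective worker breaks even when investment replaces (n + g + δ)·k; here n + g + δ = 0.116.
Maximizing c = f(k) − (n+g+δ)·k gives f'(k) = n+g+δ, i.e. 0.41·k^(0.41−1) = 0.116, so k_gold = (0.41/0.116)^(1/0.59) ≈ 8.4990.

k_gold ≈ 8.499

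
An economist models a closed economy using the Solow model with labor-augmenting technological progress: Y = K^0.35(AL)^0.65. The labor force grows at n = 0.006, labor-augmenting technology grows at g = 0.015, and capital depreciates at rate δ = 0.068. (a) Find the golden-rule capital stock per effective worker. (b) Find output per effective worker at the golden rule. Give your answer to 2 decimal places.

Capital per effective worker breaks even when investment replaces (n + g + δ)·k; here n + g + δ = 0.089.
Golden rule sets MPK = n+g+δ: 0.35·k^(0.35−1) = 0.089, so k_gold = (0.35/0.089)^(1/0.65) ≈ 8.2203.
y_gold = 8.2203^0.35 ≈ 2.0903.

(a) k_gold ≈ 8.22; (b) y_gold ≈ 2.09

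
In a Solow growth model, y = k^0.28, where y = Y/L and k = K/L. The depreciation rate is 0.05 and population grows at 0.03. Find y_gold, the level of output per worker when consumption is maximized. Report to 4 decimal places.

y_gold ≈ 1.6277

Break-even investment rate: n + δ = 0.03 + 0.05 = 0.08.
At the golden rule the marginal product of capital equals n+δ: 0.28·k^(0.28−1) = 0.08. Solving, k_gold = (0.28/0.08)^(1/0.72) ≈ 5.6971.
Output: y_gold = k_gold^0.28 = 5.6971^0.28 ≈ 1.6277.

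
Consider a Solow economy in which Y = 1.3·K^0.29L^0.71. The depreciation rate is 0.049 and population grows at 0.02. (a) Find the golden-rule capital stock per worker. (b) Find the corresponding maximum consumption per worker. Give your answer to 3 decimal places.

(a) k_gold ≈ 10.933; (b) c_gold ≈ 1.847

Capital per worker breaks even when investment replaces (n + δ)·k; here n + δ = 0.069.
Setting f'(k) = n+δ gives 0.29·1.3·k^(0.29−1) = 0.069, hence k_gold = (0.29·1.3/0.069)^(1/0.71) ≈ 10.9326.
y_gold = 1.3·10.9326^0.29 ≈ 2.6012; c_gold = y_gold − 0.069·k_gold ≈ 1.8468.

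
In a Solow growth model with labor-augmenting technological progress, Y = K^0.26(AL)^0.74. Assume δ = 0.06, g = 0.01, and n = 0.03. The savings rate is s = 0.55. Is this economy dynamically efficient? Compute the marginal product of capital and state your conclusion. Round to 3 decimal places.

dynamically inefficient; MPK ≈ 0.047

n + g + δ = 0.03 + 0.01 + 0.06 = 0.1.
Steady-state k*: s·k^0.26 = 0.1·k gives k* = (0.55/0.1)^(1/0.74) ≈ 10.0113.
MPK = 0.26·10.0113^(-0.74) ≈ 0.0473.
MPK < n+g+δ = 0.1, so the economy is dynamically inefficient (over-saving).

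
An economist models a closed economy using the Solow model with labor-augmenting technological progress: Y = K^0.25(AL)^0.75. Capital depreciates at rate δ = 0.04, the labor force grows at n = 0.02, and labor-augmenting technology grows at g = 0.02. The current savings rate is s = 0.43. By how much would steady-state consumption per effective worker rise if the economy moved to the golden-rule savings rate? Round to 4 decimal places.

Δc ≈ 0.0980

Break-even investment rate: n + g + δ = 0.02 + 0.02 + 0.04 = 0.08.
Current steady state (s = 0.43): k* = (0.43/0.08)^(1/0.75) ≈ 9.4154, y* = 9.4154^0.25 ≈ 1.7517, c* = (1−0.43)·1.7517 ≈ 0.9985.
Setting f'(k) = n+g+δ gives 0.25·k^(0.25−1) = 0.08, hence k_gold = (0.25/0.08)^(1/0.75) ≈ 4.5688.
y_gold = 4.5688^0.25 ≈ 1.4620, c_gold = y_gold − 0.08·k_gold ≈ 1.0965.
Gain: Δc = 1.0965 − 0.9985 ≈ 0.0980.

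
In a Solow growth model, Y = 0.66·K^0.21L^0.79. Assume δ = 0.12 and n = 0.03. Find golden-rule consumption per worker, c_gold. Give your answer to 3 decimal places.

Capital per worker breaks even when investment replaces (n + δ)·k; here n + δ = 0.15.
Setting f'(k) = n+δ gives 0.21·0.66·k^(0.21−1) = 0.15, hence k_gold = (0.21·0.66/0.15)^(1/0.79) ≈ 0.9048.
y_gold = 0.66·0.9048^0.21 ≈ 0.6463.
c_gold = y_gold − (n+δ)·k_gold = 0.6463 − 0.15·0.9048 ≈ 0.5106.

c_gold ≈ 0.511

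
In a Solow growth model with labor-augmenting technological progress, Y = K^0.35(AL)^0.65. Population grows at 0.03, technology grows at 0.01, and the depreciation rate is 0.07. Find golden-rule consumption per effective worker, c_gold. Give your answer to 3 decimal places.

c_gold ≈ 1.212

Capital per effective worker breaks even when investment replaces (n + g + δ)·k; here n + g + δ = 0.11.
Maximizing c = f(k) − (n+g+δ)·k gives f'(k) = n+g+δ, i.e. 0.35·k^(0.35−1) = 0.11, so k_gold = (0.35/0.11)^(1/0.65) ≈ 5.9340.
y_gold = 5.9340^0.35 ≈ 1.8650.
c_gold = y_gold − (n+g+δ)·k_gold = 1.8650 − 0.11·5.9340 ≈ 1.2122.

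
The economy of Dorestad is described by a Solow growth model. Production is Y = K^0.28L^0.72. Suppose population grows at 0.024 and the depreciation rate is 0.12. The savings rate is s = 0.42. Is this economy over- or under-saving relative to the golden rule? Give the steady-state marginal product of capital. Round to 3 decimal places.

over-saving; MPK ≈ 0.096

n + δ = 0.024 + 0.12 = 0.144.
Steady-state k*: s·k^0.28 = 0.144·k gives k* = (0.42/0.144)^(1/0.72) ≈ 4.4226.
MPK = 0.28·4.4226^(-0.72) ≈ 0.0960.
MPK < n+δ = 0.144, so the economy is dynamically inefficient (over-saving).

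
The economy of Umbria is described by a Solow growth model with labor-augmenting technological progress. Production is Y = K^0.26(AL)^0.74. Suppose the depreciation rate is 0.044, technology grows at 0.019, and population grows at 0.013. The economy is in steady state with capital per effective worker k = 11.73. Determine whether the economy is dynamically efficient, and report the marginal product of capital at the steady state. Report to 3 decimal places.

dynamically inefficient; MPK ≈ 0.042

Break-even investment rate: n + g + δ = 0.013 + 0.019 + 0.044 = 0.076.
MPK = 0.26·k^(0.26−1) = 0.26·11.73^(-0.74) ≈ 0.0420.
MPK < 0.076, so the economy is dynamically inefficient (over-saving).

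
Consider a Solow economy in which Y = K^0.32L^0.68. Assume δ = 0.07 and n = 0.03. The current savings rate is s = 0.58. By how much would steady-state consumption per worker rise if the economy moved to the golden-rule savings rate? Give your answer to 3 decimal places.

The effective depreciation rate is n + δ = 0.03 + 0.07 = 0.1.
Current steady state (s = 0.58): k* = (0.58/0.1)^(1/0.68) ≈ 13.2644, y* = 13.2644^0.32 ≈ 2.2870, c* = (1−0.58)·2.2870 ≈ 0.9605.
Maximizing c = f(k) − (n+δ)·k gives f'(k) = n+δ, i.e. 0.32·k^(0.32−1) = 0.1, so k_gold = (0.32/0.1)^(1/0.68) ≈ 5.5318.
y_gold = 5.5318^0.32 ≈ 1.7287, c_gold = y_gold − 0.1·k_gold ≈ 1.1755.
Gain: Δc = 1.1755 − 0.9605 ≈ 0.2150.

Δc ≈ 0.215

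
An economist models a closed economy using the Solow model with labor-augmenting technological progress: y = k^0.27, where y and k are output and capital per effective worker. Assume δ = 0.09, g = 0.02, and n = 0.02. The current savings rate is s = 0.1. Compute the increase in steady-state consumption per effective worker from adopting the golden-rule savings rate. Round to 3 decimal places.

Δc ≈ 0.140

Capital per effective worker breaks even when investment replaces (n + g + δ)·k; here n + g + δ = 0.13.
Current steady state (s = 0.1): k* = (0.1/0.13)^(1/0.73) ≈ 0.6981, y* = 0.6981^0.27 ≈ 0.9075, c* = (1−0.1)·0.9075 ≈ 0.8168.
Golden rule sets MPK = n+g+δ: 0.27·k^(0.27−1) = 0.13, so k_gold = (0.27/0.13)^(1/0.73) ≈ 2.7216.
y_gold = 2.7216^0.27 ≈ 1.3104, c_gold = y_gold − 0.13·k_gold ≈ 0.9566.
Gain: Δc = 0.9566 − 0.8168 ≈ 0.1398.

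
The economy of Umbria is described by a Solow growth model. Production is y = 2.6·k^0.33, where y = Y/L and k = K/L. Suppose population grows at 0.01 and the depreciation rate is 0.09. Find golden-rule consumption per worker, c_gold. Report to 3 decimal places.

Capital per worker breaks even when investment replaces (n + δ)·k; here n + δ = 0.1.
Golden rule sets MPK = n+δ: 0.33·2.6·k^(0.33−1) = 0.1, so k_gold = (0.33·2.6/0.1)^(1/0.67) ≈ 24.7323.
y_gold = 2.6·24.7323^0.33 ≈ 7.4946.
c_gold = y_gold − (n+δ)·k_gold = 7.4946 − 0.1·24.7323 ≈ 5.0214.

c_gold ≈ 5.021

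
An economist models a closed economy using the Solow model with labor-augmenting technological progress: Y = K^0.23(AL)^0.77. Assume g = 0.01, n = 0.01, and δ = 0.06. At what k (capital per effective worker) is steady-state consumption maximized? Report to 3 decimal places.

Break-even investment rate: n + g + δ = 0.01 + 0.01 + 0.06 = 0.08.
Maximizing c = f(k) − (n+g+δ)·k gives f'(k) = n+g+δ, i.e. 0.23·k^(0.23−1) = 0.08, so k_gold = (0.23/0.08)^(1/0.77) ≈ 3.9412.

k_gold ≈ 3.941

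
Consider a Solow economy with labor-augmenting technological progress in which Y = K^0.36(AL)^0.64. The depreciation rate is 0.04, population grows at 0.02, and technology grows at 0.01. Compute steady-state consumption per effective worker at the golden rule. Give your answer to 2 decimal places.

Capital per effective worker breaks even when investment replaces (n + g + δ)·k; here n + g + δ = 0.07.
Golden rule sets MPK = n+g+δ: 0.36·k^(0.36−1) = 0.07, so k_gold = (0.36/0.07)^(1/0.64) ≈ 12.9198.
y_gold = 12.9198^0.36 ≈ 2.5122.
c_gold = y_gold − (n+g+δ)·k_gold = 2.5122 − 0.07·12.9198 ≈ 1.6078.

c_gold ≈ 1.61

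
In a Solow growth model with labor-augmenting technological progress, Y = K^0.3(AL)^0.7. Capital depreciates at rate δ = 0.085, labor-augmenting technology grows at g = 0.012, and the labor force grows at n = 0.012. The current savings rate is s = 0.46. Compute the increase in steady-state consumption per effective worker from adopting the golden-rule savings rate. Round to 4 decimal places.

Δc ≈ 0.0794

n + g + δ = 0.012 + 0.012 + 0.085 = 0.109.
Current steady state (s = 0.46): k* = (0.46/0.109)^(1/0.7) ≈ 7.8222, y* = 7.8222^0.3 ≈ 1.8535, c* = (1−0.46)·1.8535 ≈ 1.0009.
Maximizing c = f(k) − (n+g+δ)·k gives f'(k) = n+g+δ, i.e. 0.3·k^(0.3−1) = 0.109, so k_gold = (0.3/0.109)^(1/0.7) ≈ 4.2475.
y_gold = 4.2475^0.3 ≈ 1.5433, c_gold = y_gold − 0.109·k_gold ≈ 1.0803.
Gain: Δc = 1.0803 − 1.0009 ≈ 0.0794.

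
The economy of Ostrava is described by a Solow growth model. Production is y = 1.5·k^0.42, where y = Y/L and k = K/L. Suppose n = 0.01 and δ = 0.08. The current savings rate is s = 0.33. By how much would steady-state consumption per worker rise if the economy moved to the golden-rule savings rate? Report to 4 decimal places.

Capital per worker breaks even when investment replaces (n + δ)·k; here n + δ = 0.09.
Current steady state (s = 0.33): k* = (0.33·1.5/0.09)^(1/0.58) ≈ 18.9011, y* = 1.5·18.9011^0.42 ≈ 5.1548, c* = (1−0.33)·5.1548 ≈ 3.4537.
Maximizing c = f(k) − (n+δ)·k gives f'(k) = n+δ, i.e. 0.42·1.5·k^(0.42−1) = 0.09, so k_gold = (0.42·1.5/0.09)^(1/0.58) ≈ 28.6461.
y_gold = 1.5·28.6461^0.42 ≈ 6.1385, c_gold = y_gold − 0.09·k_gold ≈ 3.5603.
Gain: Δc = 3.5603 − 3.4537 ≈ 0.1066.

Δc ≈ 0.1066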